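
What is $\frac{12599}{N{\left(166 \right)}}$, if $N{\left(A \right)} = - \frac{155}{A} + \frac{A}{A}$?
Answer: $\frac{2091434}{11} \approx 1.9013 \cdot 10^{5}$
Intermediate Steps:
$N{\left(A \right)} = 1 - \frac{155}{A}$ ($N{\left(A \right)} = - \frac{155}{A} + 1 = 1 - \frac{155}{A}$)
$\frac{12599}{N{\left(166 \right)}} = \frac{12599}{\frac{1}{166} \left(-155 + 166\right)} = \frac{12599}{\frac{1}{166} \cdot 11} = \frac{12599}{\frac{11}{166}} = 12599 \cdot \frac{166}{11} = \frac{2091434}{11}$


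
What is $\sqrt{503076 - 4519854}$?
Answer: $i \sqrt{4016778} \approx 2004.2 i$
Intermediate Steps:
$\sqrt{503076 - 4519854} = \sqrt{-4016778} = i \sqrt{4016778}$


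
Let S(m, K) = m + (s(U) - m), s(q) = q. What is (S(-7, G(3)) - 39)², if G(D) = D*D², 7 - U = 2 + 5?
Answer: 1521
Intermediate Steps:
U = 0 (U = 7 - (2 + 5) = 7 - 1*7 = 7 - 7 = 0)
G(D) = D³
S(m, K) = 0 (S(m, K) = m + (0 - m) = m - m = 0)
(S(-7, G(3)) - 39)² = (0 - 39)² = (-39)² = 1521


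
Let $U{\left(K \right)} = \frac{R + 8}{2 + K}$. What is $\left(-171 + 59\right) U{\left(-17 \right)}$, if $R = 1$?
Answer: $\frac{336}{5} \approx 67.2$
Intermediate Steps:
$U{\left(K \right)} = \frac{9}{2 + K}$ ($U{\left(K \right)} = \frac{1 + 8}{2 + K} = \frac{9}{2 + K}$)
$\left(-171 + 59\right) U{\left(-17 \right)} = \left(-171 + 59\right) \frac{9}{2 - 17} = - 112 \frac{9}{-15} = - 112 \cdot 9 \left(- \frac{1}{15}\right) = \left(-112\right) \left(- \frac{3}{5}\right) = \frac{336}{5}$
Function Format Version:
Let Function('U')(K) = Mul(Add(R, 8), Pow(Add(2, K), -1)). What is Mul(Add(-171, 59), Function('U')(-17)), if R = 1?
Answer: Rational(336, 5) ≈ 67.200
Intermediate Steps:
Function('U')(K) = Mul(9, Pow(Add(2, K), -1)) (Function('U')(K) = Mul(Add(1, 8), Pow(Add(2, K), -1)) = Mul(9, Pow(Add(2, K), -1)))
Mul(Add(-171, 59), Function('U')(-17)) = Mul(Add(-171, 59), Mul(9, Pow(Add(2, -17), -1))) = Mul(-112, Mul(9, Pow(-15, -1))) = Mul(-112, Mul(9, Rational(-1, 15))) = Mul(-112, Rational(-3, 5)) = Rational(336, 5)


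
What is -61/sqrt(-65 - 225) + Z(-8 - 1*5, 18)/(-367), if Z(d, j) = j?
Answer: -18/367 + 61*I*sqrt(290)/290 ≈ -0.049046 + 3.582*I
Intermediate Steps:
-61/sqrt(-65 - 225) + Z(-8 - 1*5, 18)/(-367) = -61/sqrt(-65 - 225) + 18/(-367) = -61*(-I*sqrt(290)/290) + 18*(-1/367) = -61*(-I*sqrt(290)/290) - 18/367 = -(-61)*I*sqrt(290)/290 - 18/367 = 61*I*sqrt(290)/290 - 18/367 = -18/367 + 61*I*sqrt(290)/290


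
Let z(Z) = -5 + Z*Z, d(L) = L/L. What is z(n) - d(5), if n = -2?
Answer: -2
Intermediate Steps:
d(L) = 1
z(Z) = -5 + Z²
z(n) - d(5) = (-5 + (-2)²) - 1*1 = (-5 + 4) - 1 = -1 - 1 = -2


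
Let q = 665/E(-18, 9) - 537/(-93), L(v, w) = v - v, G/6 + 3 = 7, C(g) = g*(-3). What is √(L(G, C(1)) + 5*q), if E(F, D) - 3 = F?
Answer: I*√1667490/93 ≈ 13.885*I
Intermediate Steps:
C(g) = -3*g
G = 24 (G = -18 + 6*7 = -18 + 42 = 24)
E(F, D) = 3 + F
L(v, w) = 0
q = -3586/93 (q = 665/(3 - 18) - 537/(-93) = 665/(-15) - 537*(-1/93) = 665*(-1/15) + 179/31 = -133/3 + 179/31 = -3586/93 ≈ -38.559)
√(L(G, C(1)) + 5*q) = √(0 + 5*(-3586/93)) = √(0 - 17930/93) = √(-17930/93) = I*√1667490/93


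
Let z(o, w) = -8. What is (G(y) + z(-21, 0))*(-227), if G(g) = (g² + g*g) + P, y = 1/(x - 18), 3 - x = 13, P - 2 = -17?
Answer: 2046405/392 ≈ 5220.4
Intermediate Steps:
P = -15 (P = 2 - 17 = -15)
x = -10 (x = 3 - 1*13 = 3 - 13 = -10)
y = -1/28 (y = 1/(-10 - 18) = 1/(-28) = -1/28 ≈ -0.035714)
G(g) = -15 + 2*g² (G(g) = (g² + g*g) - 15 = (g² + g²) - 15 = 2*g² - 15 = -15 + 2*g²)
(G(y) + z(-21, 0))*(-227) = ((-15 + 2*(-1/28)²) - 8)*(-227) = ((-15 + 2*(1/784)) - 8)*(-227) = ((-15 + 1/392) - 8)*(-227) = (-5879/392 - 8)*(-227) = -9015/392*(-227) = 2046405/392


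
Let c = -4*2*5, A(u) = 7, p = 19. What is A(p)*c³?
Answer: -448000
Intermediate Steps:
c = -40 (c = -8*5 = -40)
A(p)*c³ = 7*(-40)³ = 7*(-64000) = -448000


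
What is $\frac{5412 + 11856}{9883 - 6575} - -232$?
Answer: $\frac{196181}{827} \approx 237.22$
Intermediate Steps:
$\frac{5412 + 11856}{9883 - 6575} - -232 = \frac{17268}{3308} + 232 = 17268 \cdot \frac{1}{3308} + 232 = \frac{4317}{827} + 232 = \frac{196181}{827}$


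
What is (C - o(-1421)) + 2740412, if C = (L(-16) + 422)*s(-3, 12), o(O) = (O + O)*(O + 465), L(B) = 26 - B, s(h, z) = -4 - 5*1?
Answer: 19284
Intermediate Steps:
s(h, z) = -9 (s(h, z) = -4 - 5 = -9)
o(O) = 2*O*(465 + O) (o(O) = (2*O)*(465 + O) = 2*O*(465 + O))
C = -4176 (C = ((26 - 1*(-16)) + 422)*(-9) = ((26 + 16) + 422)*(-9) = (42 + 422)*(-9) = 464*(-9) = -4176)
(C - o(-1421)) + 2740412 = (-4176 - 2*(-1421)*(465 - 1421)) + 2740412 = (-4176 - 2*(-1421)*(-956)) + 2740412 = (-4176 - 1*2716952) + 2740412 = (-4176 - 2716952) + 2740412 = -2721128 + 2740412 = 19284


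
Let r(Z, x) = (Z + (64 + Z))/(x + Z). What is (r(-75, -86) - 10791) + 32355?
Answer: 3471890/161 ≈ 21565.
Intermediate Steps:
r(Z, x) = (64 + 2*Z)/(Z + x)
(r(-75, -86) - 10791) + 32355 = (2*(32 - 75)/(-75 - 86) - 10791) + 32355 = (2*(-43)/(-161) - 10791) + 32355 = (2*(-1/161)*(-43) - 10791) + 32355 = (86/161 - 10791) + 32355 = -1737265/161 + 32355 = 3471890/161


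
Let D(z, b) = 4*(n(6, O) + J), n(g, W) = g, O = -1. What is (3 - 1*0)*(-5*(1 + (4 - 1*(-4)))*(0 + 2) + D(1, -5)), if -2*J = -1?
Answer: -192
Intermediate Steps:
J = ½ (J = -½*(-1) = ½ ≈ 0.50000)
D(z, b) = 26 (D(z, b) = 4*(6 + ½) = 4*(13/2) = 26)
(3 - 1*0)*(-5*(1 + (4 - 1*(-4)))*(0 + 2) + D(1, -5)) = (3 - 1*0)*(-5*(1 + (4 - 1*(-4)))*(0 + 2) + 26) = (3 + 0)*(-5*(1 + (4 + 4))*2 + 26) = 3*(-5*(1 + 8)*2 + 26) = 3*(-45*2 + 26) = 3*(-5*18 + 26) = 3*(-90 + 26) = 3*(-64) = -192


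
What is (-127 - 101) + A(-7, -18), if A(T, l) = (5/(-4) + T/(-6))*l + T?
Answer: -467/2 ≈ -233.50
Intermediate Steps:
A(T, l) = T + l*(-5/4 - T/6) (A(T, l) = (5*(-¼) + T*(-⅙))*l + T = (-5/4 - T/6)*l + T = l*(-5/4 - T/6) + T = T + l*(-5/4 - T/6))
(-127 - 101) + A(-7, -18) = (-127 - 101) + (-7 - 5/4*(-18) - ⅙*(-7)*(-18)) = -228 + (-7 + 45/2 - 21) = -228 - 11/2 = -467/2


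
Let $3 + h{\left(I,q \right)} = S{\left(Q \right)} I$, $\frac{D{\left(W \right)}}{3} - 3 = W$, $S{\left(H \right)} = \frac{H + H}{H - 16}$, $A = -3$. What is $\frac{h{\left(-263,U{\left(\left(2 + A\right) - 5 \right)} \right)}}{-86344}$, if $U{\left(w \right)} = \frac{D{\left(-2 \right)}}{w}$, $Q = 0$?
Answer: $\frac{3}{86344} \approx 3.4745 \cdot 10^{-5}$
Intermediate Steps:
$S{\left(H \right)} = \frac{2 H}{-16 + H}$
$D{\left(W \right)} = 9 + 3 W$
$U{\left(w \right)} = \frac{3}{w}$ ($U{\left(w \right)} = \frac{9 + 3 \left(-2\right)}{w} = \frac{9 - 6}{w} = \frac{3}{w}$)
$h{\left(I,q \right)} = -3$ ($h{\left(I,q \right)} = -3 + 2 \cdot 0 \frac{1}{-16 + 0} I = -3 + 2 \cdot 0 \frac{1}{-16} I = -3 + 2 \cdot 0 \left(- \frac{1}{16}\right) I = -3 + 0 I = -3 + 0 = -3$)
$\frac{h{\left(-263,U{\left(\left(2 + A\right) - 5 \right)} \right)}}{-86344} = - \frac{3}{-86344} = \left(-3\right) \left(- \frac{1}{86344}\right) = \frac{3}{86344}$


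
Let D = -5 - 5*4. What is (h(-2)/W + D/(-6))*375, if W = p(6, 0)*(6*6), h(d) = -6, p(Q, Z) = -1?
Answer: 1625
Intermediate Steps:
D = -25 (D = -5 - 20 = -25)
W = -36 (W = -6*6 = -1*36 = -36)
(h(-2)/W + D/(-6))*375 = (-6/(-36) - 25/(-6))*375 = (-6*(-1/36) - 25*(-⅙))*375 = (⅙ + 25/6)*375 = (13/3)*375 = 1625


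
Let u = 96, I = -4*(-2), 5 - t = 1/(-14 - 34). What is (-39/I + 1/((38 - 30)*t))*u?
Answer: -112212/241 ≈ -465.61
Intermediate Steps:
t = 241/48 (t = 5 - 1/(-14 - 34) = 5 - 1/(-48) = 5 - 1*(-1/48) = 5 + 1/48 = 241/48 ≈ 5.0208)
I = 8
(-39/I + 1/((38 - 30)*t))*u = (-39/8 + 1/((38 - 30)*(241/48)))*96 = (-39*⅛ + (48/241)/8)*96 = (-39/8 + (⅛)*(48/241))*96 = (-39/8 + 6/241)*96 = -9351/1928*96 = -112212/241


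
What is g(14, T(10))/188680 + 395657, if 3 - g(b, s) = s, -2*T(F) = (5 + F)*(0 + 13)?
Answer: 149305125721/377360 ≈ 3.9566e+5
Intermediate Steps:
T(F) = -65/2 - 13*F/2 (T(F) = -(5 + F)*(0 + 13)/2 = -(5 + F)*13/2 = -(65 + 13*F)/2 = -65/2 - 13*F/2)
g(b, s) = 3 - s
g(14, T(10))/188680 + 395657 = (3 - (-65/2 - 13/2*10))/188680 + 395657 = (3 - (-65/2 - 65))*(1/188680) + 395657 = (3 - 1*(-195/2))*(1/188680) + 395657 = (3 + 195/2)*(1/188680) + 395657 = (201/2)*(1/188680) + 395657 = 201/377360 + 395657 = 149305125721/377360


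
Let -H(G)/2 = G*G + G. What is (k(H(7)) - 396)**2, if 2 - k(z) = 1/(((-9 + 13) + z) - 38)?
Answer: 3308895529/21316 ≈ 1.5523e+5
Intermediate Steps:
H(G) = -2*G - 2*G**2 (H(G) = -2*(G*G + G) = -2*(G**2 + G) = -2*(G + G**2) = -2*G - 2*G**2)
k(z) = 2 - 1/(-34 + z) (k(z) = 2 - 1/(((-9 + 13) + z) - 38) = 2 - 1/((4 + z) - 38) = 2 - 1/(-34 + z))
(k(H(7)) - 396)**2 = ((-69 + 2*(-2*7*(1 + 7)))/(-34 - 2*7*(1 + 7)) - 396)**2 = ((-69 + 2*(-2*7*8))/(-34 - 2*7*8) - 396)**2 = ((-69 + 2*(-112))/(-34 - 112) - 396)**2 = ((-69 - 224)/(-146) - 396)**2 = (-1/146*(-293) - 396)**2 = (293/146 - 396)**2 = (-57523/146)**2 = 3308895529/21316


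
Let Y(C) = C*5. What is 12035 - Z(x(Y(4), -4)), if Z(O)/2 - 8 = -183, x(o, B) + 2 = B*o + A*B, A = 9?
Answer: 12385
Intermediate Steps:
Y(C) = 5*C
x(o, B) = -2 + 9*B + B*o (x(o, B) = -2 + (B*o + 9*B) = -2 + (9*B + B*o) = -2 + 9*B + B*o)
Z(O) = -350 (Z(O) = 16 + 2*(-183) = 16 - 366 = -350)
12035 - Z(x(Y(4), -4)) = 12035 - 1*(-350) = 12035 + 350 = 12385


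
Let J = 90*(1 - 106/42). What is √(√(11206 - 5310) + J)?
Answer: √(-6720 + 98*√1474)/7 ≈ 7.769*I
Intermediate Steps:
J = -960/7 (J = 90*(1 - 106*1/42) = 90*(1 - 53/21) = 90*(-32/21) = -960/7 ≈ -137.14)
√(√(11206 - 5310) + J) = √(√(11206 - 5310) - 960/7) = √(√5896 - 960/7) = √(2*√1474 - 960/7) = √(-960/7 + 2*√1474)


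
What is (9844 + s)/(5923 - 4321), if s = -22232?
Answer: -6194/801 ≈ -7.7328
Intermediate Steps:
(9844 + s)/(5923 - 4321) = (9844 - 22232)/(5923 - 4321) = -12388/1602 = -12388*1/1602 = -6194/801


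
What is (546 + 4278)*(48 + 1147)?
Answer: 5764680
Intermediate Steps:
(546 + 4278)*(48 + 1147) = 4824*1195 = 5764680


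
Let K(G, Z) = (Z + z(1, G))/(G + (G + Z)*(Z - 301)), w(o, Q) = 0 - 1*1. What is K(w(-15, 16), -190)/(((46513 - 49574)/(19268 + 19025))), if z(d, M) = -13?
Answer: 7773479/287060580 ≈ 0.027080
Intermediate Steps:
w(o, Q) = -1 (w(o, Q) = 0 - 1 = -1)
K(G, Z) = (-13 + Z)/(G + (-301 + Z)*(G + Z)) (K(G, Z) = (Z - 13)/(G + (G + Z)*(Z - 301)) = (-13 + Z)/(G + (G + Z)*(-301 + Z)) = (-13 + Z)/(G + (-301 + Z)*(G + Z)))
K(w(-15, 16), -190)/(((46513 - 49574)/(19268 + 19025))) = ((-13 - 190)/((-190)² - 301*(-190) - 300*(-1) - 1*(-190)))/(((46513 - 49574)/(19268 + 19025))) = (-203/(36100 + 57190 + 300 + 190))/((-3061/38293)) = (-203/93780)/((-3061*1/38293)) = ((1/93780)*(-203))/(-3061/38293) = -203/93780*(-38293/3061) = 7773479/287060580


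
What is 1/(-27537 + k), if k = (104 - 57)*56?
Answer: -1/24905 ≈ -4.0153e-5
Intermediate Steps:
k = 2632 (k = 47*56 = 2632)
1/(-27537 + k) = 1/(-27537 + 2632) = 1/(-24905) = -1/24905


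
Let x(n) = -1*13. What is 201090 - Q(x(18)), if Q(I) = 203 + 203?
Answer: 200684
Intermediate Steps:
x(n) = -13
Q(I) = 406
201090 - Q(x(18)) = 201090 - 1*406 = 201090 - 406 = 200684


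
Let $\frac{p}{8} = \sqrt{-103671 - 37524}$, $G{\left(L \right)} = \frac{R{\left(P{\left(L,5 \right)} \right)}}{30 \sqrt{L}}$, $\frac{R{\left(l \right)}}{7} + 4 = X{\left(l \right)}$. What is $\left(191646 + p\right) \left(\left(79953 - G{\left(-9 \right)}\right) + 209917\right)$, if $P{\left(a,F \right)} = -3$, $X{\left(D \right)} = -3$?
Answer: $\frac{7 \left(95823 + 4 i \sqrt{141195}\right) \left(3726900 - 7 i\right)}{45} \approx 5.5552 \cdot 10^{10} + 8.7127 \cdot 10^{8} i$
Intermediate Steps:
$R{\left(l \right)} = -49$ ($R{\left(l \right)} = -28 + 7 \left(-3\right) = -28 - 21 = -49$)
$G{\left(L \right)} = - \frac{49}{30 \sqrt{L}}$
$p = 8 i \sqrt{141195}$ ($p = 8 \sqrt{-103671 - 37524} = 8 \sqrt{-141195} = 8 i \sqrt{141195} \approx 3006.1 i$)
$\left(191646 + p\right) \left(\left(79953 - G{\left(-9 \right)}\right) + 209917\right) = \left(191646 + 8 i \sqrt{141195}\right) \left(\left(79953 - - \frac{49}{30 \cdot 3 i}\right) + 209917\right) = \left(191646 + 8 i \sqrt{141195}\right) \left(\left(79953 - - \frac{49 \left(- \frac{i}{3}\right)}{30}\right) + 209917\right) = \left(191646 + 8 i \sqrt{141195}\right) \left(\left(79953 - \frac{49 i}{90}\right) + 209917\right) = \left(191646 + 8 i \sqrt{141195}\right) \left(289870 - \frac{49 i}{90}\right)$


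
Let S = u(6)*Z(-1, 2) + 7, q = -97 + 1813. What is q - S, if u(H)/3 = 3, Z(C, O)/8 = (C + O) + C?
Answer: 1709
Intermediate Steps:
Z(C, O) = 8*O + 16*C (Z(C, O) = 8*((C + O) + C) = 8*(O + 2*C) = 8*O + 16*C)
u(H) = 9 (u(H) = 3*3 = 9)
q = 1716
S = 7 (S = 9*(8*2 + 16*(-1)) + 7 = 9*(16 - 16) + 7 = 9*0 + 7 = 0 + 7 = 7)
q - S = 1716 - 1*7 = 1716 - 7 = 1709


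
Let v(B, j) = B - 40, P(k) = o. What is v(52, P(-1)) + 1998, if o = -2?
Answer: 2010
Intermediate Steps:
P(k) = -2
v(B, j) = -40 + B
v(52, P(-1)) + 1998 = (-40 + 52) + 1998 = 12 + 1998 = 2010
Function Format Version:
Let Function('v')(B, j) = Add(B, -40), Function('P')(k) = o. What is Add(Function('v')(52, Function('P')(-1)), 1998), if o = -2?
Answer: 2010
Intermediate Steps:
Function('P')(k) = -2
Function('v')(B, j) = Add(-40, B)
Add(Function('v')(52, Function('P')(-1)), 1998) = Add(Add(-40, 52), 1998) = Add(12, 1998) = 2010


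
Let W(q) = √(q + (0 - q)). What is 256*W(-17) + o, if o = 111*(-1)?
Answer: -111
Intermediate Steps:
o = -111
W(q) = 0 (W(q) = √(q - q) = √0 = 0)
256*W(-17) + o = 256*0 - 111 = 0 - 111 = -111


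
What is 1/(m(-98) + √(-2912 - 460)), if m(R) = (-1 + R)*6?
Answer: -99/59368 - I*√843/178104 ≈ -0.0016676 - 0.00016302*I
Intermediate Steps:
m(R) = -6 + 6*R
1/(m(-98) + √(-2912 - 460)) = 1/((-6 + 6*(-98)) + √(-2912 - 460)) = 1/((-6 - 588) + √(-3372)) = 1/(-594 + 2*I*√843)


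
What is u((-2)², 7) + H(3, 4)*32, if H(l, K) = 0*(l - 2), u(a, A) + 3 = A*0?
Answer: -3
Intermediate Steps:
u(a, A) = -3 (u(a, A) = -3 + A*0 = -3 + 0 = -3)
H(l, K) = 0 (H(l, K) = 0*(-2 + l) = 0)
u((-2)², 7) + H(3, 4)*32 = -3 + 0*32 = -3 + 0 = -3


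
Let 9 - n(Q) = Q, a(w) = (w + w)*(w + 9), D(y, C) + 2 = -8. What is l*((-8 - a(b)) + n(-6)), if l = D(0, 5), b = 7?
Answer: 2170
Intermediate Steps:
D(y, C) = -10 (D(y, C) = -2 - 8 = -10)
a(w) = 2*w*(9 + w) (a(w) = (2*w)*(9 + w) = 2*w*(9 + w))
n(Q) = 9 - Q
l = -10
l*((-8 - a(b)) + n(-6)) = -10*((-8 - 2*7*(9 + 7)) + (9 - 1*(-6))) = -10*((-8 - 2*7*16) + (9 + 6)) = -10*((-8 - 1*224) + 15) = -10*((-8 - 224) + 15) = -10*(-232 + 15) = -10*(-217) = 2170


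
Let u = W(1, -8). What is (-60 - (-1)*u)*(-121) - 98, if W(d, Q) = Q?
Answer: 8130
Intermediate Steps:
u = -8
(-60 - (-1)*u)*(-121) - 98 = (-60 - (-1)*(-8))*(-121) - 98 = (-60 - 1*8)*(-121) - 98 = (-60 - 8)*(-121) - 98 = -68*(-121) - 98 = 8228 - 98 = 8130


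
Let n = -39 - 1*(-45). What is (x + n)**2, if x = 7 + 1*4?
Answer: 289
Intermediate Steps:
n = 6 (n = -39 + 45 = 6)
x = 11 (x = 7 + 4 = 11)
(x + n)**2 = (11 + 6)**2 = 17**2 = 289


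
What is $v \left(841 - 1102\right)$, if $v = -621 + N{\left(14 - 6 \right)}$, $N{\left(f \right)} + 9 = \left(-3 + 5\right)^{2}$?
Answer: $163386$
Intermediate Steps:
$N{\left(f \right)} = -5$ ($N{\left(f \right)} = -9 + \left(-3 + 5\right)^{2} = -9 + 2^{2} = -9 + 4 = -5$)
$v = -626$ ($v = -621 - 5 = -626$)
$v \left(841 - 1102\right) = - 626 \left(841 - 1102\right) = \left(-626\right) \left(-261\right) = 163386$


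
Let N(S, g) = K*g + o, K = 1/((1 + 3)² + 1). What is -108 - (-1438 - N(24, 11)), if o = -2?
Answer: 22587/17 ≈ 1328.6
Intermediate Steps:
K = 1/17 (K = 1/(4² + 1) = 1/(16 + 1) = 1/17 ≈ 0.058824)
N(S, g) = -2 + g/17 (N(S, g) = g/17 - 2 = -2 + g/17)
-108 - (-1438 - N(24, 11)) = -108 - (-1438 - (-2 + (1/17)*11)) = -108 - (-1438 - (-2 + 11/17)) = -108 - (-1438 - 1*(-23/17)) = -108 - (-1438 + 23/17) = -108 - 1*(-24423/17) = -108 + 24423/17 = 22587/17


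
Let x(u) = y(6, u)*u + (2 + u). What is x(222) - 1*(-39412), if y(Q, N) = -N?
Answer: -9648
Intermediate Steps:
x(u) = 2 + u - u² (x(u) = (-u)*u + (2 + u) = -u² + (2 + u) = 2 + u - u²)
x(222) - 1*(-39412) = (2 + 222 - 1*222²) - 1*(-39412) = (2 + 222 - 1*49284) + 39412 = (2 + 222 - 49284) + 39412 = -49060 + 39412 = -9648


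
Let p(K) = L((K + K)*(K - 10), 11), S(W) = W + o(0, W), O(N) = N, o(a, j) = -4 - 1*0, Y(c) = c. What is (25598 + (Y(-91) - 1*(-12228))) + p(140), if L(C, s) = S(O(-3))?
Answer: 37728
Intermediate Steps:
o(a, j) = -4 (o(a, j) = -4 + 0 = -4)
S(W) = -4 + W (S(W) = W - 4 = -4 + W)
L(C, s) = -7 (L(C, s) = -4 - 3 = -7)
p(K) = -7
(25598 + (Y(-91) - 1*(-12228))) + p(140) = (25598 + (-91 - 1*(-12228))) - 7 = (25598 + (-91 + 12228)) - 7 = (25598 + 12137) - 7 = 37735 - 7 = 37728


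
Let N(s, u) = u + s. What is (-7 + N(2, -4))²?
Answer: 81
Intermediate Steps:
N(s, u) = s + u
(-7 + N(2, -4))² = (-7 + (2 - 4))² = (-7 - 2)² = (-9)² = 81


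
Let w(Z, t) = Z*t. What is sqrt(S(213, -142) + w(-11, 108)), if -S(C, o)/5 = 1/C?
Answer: I*sqrt(53899437)/213 ≈ 34.468*I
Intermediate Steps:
S(C, o) = -5/C
sqrt(S(213, -142) + w(-11, 108)) = sqrt(-5/213 - 11*108) = sqrt(-5*1/213 - 1188) = sqrt(-5/213 - 1188) = sqrt(-253049/213) = I*sqrt(53899437)/213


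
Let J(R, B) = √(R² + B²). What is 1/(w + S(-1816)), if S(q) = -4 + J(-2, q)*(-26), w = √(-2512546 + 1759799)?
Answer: -1/(4 + 52*√824465 - I*√752747) ≈ -2.117e-5 - 3.8898e-7*I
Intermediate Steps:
J(R, B) = √(B² + R²)
w = I*√752747 (w = √(-752747) = I*√752747 ≈ 867.61*I)
S(q) = -4 - 26*√(4 + q²) (S(q) = -4 + √(q² + (-2)²)*(-26) = -4 + √(q² + 4)*(-26) = -4 + √(4 + q²)*(-26) = -4 - 26*√(4 + q²))
1/(w + S(-1816)) = 1/(I*√752747 + (-4 - 26*√(4 + (-1816)²))) = 1/(I*√752747 + (-4 - 26*√(4 + 3297856))) = 1/(I*√752747 + (-4 - 52*√824465)) = 1/(-4 - 52*√824465 + I*√752747)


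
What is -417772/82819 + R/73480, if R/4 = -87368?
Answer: -677736456/69153865 ≈ -9.8004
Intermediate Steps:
R = -349472 (R = 4*(-87368) = -349472)
-417772/82819 + R/73480 = -417772/82819 - 349472/73480 = -417772*1/82819 - 349472*1/73480 = -417772/82819 - 43684/9185 = -677736456/69153865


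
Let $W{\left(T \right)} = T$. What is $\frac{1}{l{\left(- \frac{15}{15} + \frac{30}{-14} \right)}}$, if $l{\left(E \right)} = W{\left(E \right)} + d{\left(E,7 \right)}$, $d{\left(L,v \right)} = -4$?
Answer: $- \frac{7}{50} \approx -0.14$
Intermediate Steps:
$l{\left(E \right)} = -4 + E$ ($l{\left(E \right)} = E - 4 = -4 + E$)
$\frac{1}{l{\left(- \frac{15}{15} + \frac{30}{-14} \right)}} = \frac{1}{-4 + \left(- \frac{15}{15} + \frac{30}{-14}\right)} = \frac{1}{-4 + \left(\left(-15\right) \frac{1}{15} + 30 \left(- \frac{1}{14}\right)\right)} = \frac{1}{-4 - \frac{22}{7}} = \frac{1}{- \frac{50}{7}} = - \frac{7}{50}$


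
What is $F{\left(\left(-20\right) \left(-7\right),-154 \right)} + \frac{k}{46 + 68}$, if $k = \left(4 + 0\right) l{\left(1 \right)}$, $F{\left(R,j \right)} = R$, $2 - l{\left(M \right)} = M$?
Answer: $\frac{7982}{57} \approx 140.04$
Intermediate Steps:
$l{\left(M \right)} = 2 - M$
$k = 4$ ($k = \left(4 + 0\right) \left(2 - 1\right) = 4 \left(2 - 1\right) = 4 \cdot 1 = 4$)
$F{\left(\left(-20\right) \left(-7\right),-154 \right)} + \frac{k}{46 + 68} = \left(-20\right) \left(-7\right) + \frac{1}{46 + 68} \cdot 4 = 140 + \frac{1}{114} \cdot 4 = 140 + \frac{2}{57} = \frac{7982}{57}$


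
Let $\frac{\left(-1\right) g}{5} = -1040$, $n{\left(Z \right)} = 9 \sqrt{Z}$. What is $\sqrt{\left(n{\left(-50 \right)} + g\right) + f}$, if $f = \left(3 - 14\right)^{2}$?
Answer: $\sqrt{5321 + 45 i \sqrt{2}} \approx 72.947 + 0.4362 i$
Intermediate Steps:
$f = 121$ ($f = \left(-11\right)^{2} = 121$)
$g = 5200$ ($g = \left(-5\right) \left(-1040\right) = 5200$)
$\sqrt{\left(n{\left(-50 \right)} + g\right) + f} = \sqrt{\left(9 \sqrt{-50} + 5200\right) + 121} = \sqrt{\left(9 \cdot 5 i \sqrt{2} + 5200\right) + 121} = \sqrt{\left(45 i \sqrt{2} + 5200\right) + 121} = \sqrt{\left(5200 + 45 i \sqrt{2}\right) + 121} = \sqrt{5321 + 45 i \sqrt{2}}$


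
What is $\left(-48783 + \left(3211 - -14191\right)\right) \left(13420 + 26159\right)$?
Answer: $-1242028599$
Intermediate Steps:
$\left(-48783 + \left(3211 - -14191\right)\right) \left(13420 + 26159\right) = \left(-48783 + \left(3211 + 14191\right)\right) 39579 = \left(-48783 + 17402\right) 39579 = \left(-31381\right) 39579 = -1242028599$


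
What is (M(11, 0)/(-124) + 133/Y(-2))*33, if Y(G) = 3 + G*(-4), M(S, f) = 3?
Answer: 49377/124 ≈ 398.20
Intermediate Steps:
Y(G) = 3 - 4*G
(M(11, 0)/(-124) + 133/Y(-2))*33 = (3/(-124) + 133/(3 - 4*(-2)))*33 = (3*(-1/124) + 133/(3 + 8))*33 = (-3/124 + 133/11)*33 = (16459/1364)*33 = 49377/124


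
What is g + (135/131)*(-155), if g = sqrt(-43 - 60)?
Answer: -20925/131 + I*sqrt(103) ≈ -159.73 + 10.149*I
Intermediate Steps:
g = I*sqrt(103) (g = sqrt(-103) = I*sqrt(103) ≈ 10.149*I)
g + (135/131)*(-155) = I*sqrt(103) + (135/131)*(-155) = I*sqrt(103) - 20925/131 = -20925/131 + I*sqrt(103)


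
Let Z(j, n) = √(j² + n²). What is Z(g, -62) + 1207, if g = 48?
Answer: 1207 + 2*√1537 ≈ 1285.4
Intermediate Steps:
Z(g, -62) + 1207 = √(48² + (-62)²) + 1207 = √(2304 + 3844) + 1207 = √6148 + 1207 = 2*√1537 + 1207 = 1207 + 2*√1537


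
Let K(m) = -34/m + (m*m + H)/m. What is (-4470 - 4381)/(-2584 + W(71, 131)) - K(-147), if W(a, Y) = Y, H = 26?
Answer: 54288350/360591 ≈ 150.55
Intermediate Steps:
K(m) = -34/m + (26 + m²)/m (K(m) = -34/m + (m*m + 26)/m = -34/m + (m² + 26)/m = -34/m + (26 + m²)/m)
(-4470 - 4381)/(-2584 + W(71, 131)) - K(-147) = (-4470 - 4381)/(-2584 + 131) - (-147 - 8/(-147)) = -8851/(-2453) - (-147 - 8*(-1/147)) = -8851*(-1/2453) - (-147 + 8/147) = 8851/2453 - 1*(-21601/147) = 8851/2453 + 21601/147 = 54288350/360591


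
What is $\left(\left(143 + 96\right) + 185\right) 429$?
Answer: $181896$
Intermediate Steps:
$\left(\left(143 + 96\right) + 185\right) 429 = \left(239 + 185\right) 429 = 424 \cdot 429 = 181896$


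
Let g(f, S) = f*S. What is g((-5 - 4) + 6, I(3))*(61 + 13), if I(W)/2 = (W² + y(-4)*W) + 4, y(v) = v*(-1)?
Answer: -11100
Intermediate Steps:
y(v) = -v
I(W) = 8 + 2*W² + 8*W (I(W) = 2*((W² + (-1*(-4))*W) + 4) = 2*((W² + 4*W) + 4) = 2*(4 + W² + 4*W) = 8 + 2*W² + 8*W)
g(f, S) = S*f
g((-5 - 4) + 6, I(3))*(61 + 13) = ((8 + 2*3² + 8*3)*((-5 - 4) + 6))*(61 + 13) = ((8 + 2*9 + 24)*(-9 + 6))*74 = ((8 + 18 + 24)*(-3))*74 = (50*(-3))*74 = -150*74 = -11100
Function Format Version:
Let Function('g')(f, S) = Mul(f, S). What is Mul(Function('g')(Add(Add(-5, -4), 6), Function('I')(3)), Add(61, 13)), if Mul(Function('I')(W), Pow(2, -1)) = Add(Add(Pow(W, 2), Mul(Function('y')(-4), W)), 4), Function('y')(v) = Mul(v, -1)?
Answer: -11100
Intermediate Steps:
Function('y')(v) = Mul(-1, v)
Function('I')(W) = Add(8, Mul(2, Pow(W, 2)), Mul(8, W)) (Function('I')(W) = Mul(2, Add(Add(Pow(W, 2), Mul(Mul(-1, -4), W)), 4)) = Mul(2, Add(Add(Pow(W, 2), Mul(4, W)), 4)) = Mul(2, Add(4, Pow(W, 2), Mul(4, W))) = Add(8, Mul(2, Pow(W, 2)), Mul(8, W)))
Function('g')(f, S) = Mul(S, f)
Mul(Function('g')(Add(Add(-5, -4), 6), Function('I')(3)), Add(61, 13)) = Mul(Mul(Add(8, Mul(2, Pow(3, 2)), Mul(8, 3)), Add(Add(-5, -4), 6)), Add(61, 13)) = Mul(Mul(Add(8, Mul(2, 9), 24), Add(-9, 6)), 74) = Mul(Mul(Add(8, 18, 24), -3), 74) = Mul(Mul(50, -3), 74) = Mul(-150, 74) = -11100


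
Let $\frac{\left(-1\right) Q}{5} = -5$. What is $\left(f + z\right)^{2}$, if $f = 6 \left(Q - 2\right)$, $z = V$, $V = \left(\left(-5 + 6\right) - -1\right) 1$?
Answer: $19600$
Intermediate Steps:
$Q = 25$ ($Q = \left(-5\right) \left(-5\right) = 25$)
$V = 2$ ($V = \left(1 + \left(-2 + 3\right)\right) 1 = \left(1 + 1\right) 1 = 2 \cdot 1 = 2$)
$z = 2$
$f = 138$ ($f = 6 \left(25 - 2\right) = 6 \cdot 23 = 138$)
$\left(f + z\right)^{2} = \left(138 + 2\right)^{2} = 140^{2} = 19600$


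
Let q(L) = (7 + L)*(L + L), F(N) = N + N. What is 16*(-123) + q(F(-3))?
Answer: -1980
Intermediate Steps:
F(N) = 2*N
q(L) = 2*L*(7 + L) (q(L) = (7 + L)*(2*L) = 2*L*(7 + L))
16*(-123) + q(F(-3)) = 16*(-123) + 2*(2*(-3))*(7 + 2*(-3)) = -1968 + 2*(-6)*(7 - 6) = -1968 + 2*(-6)*1 = -1968 - 12 = -1980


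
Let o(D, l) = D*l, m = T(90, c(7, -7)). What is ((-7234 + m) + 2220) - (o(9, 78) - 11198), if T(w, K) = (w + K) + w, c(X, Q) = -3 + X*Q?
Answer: 5610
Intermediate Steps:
c(X, Q) = -3 + Q*X
T(w, K) = K + 2*w (T(w, K) = (K + w) + w = K + 2*w)
m = 128 (m = (-3 - 7*7) + 2*90 = (-3 - 49) + 180 = -52 + 180 = 128)
((-7234 + m) + 2220) - (o(9, 78) - 11198) = ((-7234 + 128) + 2220) - (9*78 - 11198) = (-7106 + 2220) - (702 - 11198) = -4886 - 1*(-10496) = -4886 + 10496 = 5610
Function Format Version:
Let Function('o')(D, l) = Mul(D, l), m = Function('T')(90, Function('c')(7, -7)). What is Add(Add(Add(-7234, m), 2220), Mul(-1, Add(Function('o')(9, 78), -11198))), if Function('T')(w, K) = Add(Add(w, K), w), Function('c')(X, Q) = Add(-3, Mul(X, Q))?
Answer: 5610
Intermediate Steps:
Function('c')(X, Q) = Add(-3, Mul(Q, X))
Function('T')(w, K) = Add(K, Mul(2, w)) (Function('T')(w, K) = Add(Add(K, w), w) = Add(K, Mul(2, w)))
m = 128 (m = Add(Add(-3, Mul(-7, 7)), Mul(2, 90)) = Add(Add(-3, -49), 180) = Add(-52, 180) = 128)
Add(Add(Add(-7234, m), 2220), Mul(-1, Add(Function('o')(9, 78), -11198))) = Add(Add(Add(-7234, 128), 2220), Mul(-1, Add(Mul(9, 78), -11198))) = Add(Add(-7106, 2220), Mul(-1, Add(702, -11198))) = Add(-4886, Mul(-1, -10496)) = Add(-4886, 10496) = 5610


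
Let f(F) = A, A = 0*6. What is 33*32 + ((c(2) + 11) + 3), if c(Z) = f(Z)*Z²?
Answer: 1070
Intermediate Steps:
A = 0
f(F) = 0
c(Z) = 0 (c(Z) = 0*Z² = 0)
33*32 + ((c(2) + 11) + 3) = 33*32 + ((0 + 11) + 3) = 1056 + (11 + 3) = 1056 + 14 = 1070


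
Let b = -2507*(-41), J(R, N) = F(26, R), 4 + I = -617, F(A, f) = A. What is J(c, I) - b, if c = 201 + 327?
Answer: -102761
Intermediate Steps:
c = 528
I = -621 (I = -4 - 617 = -621)
J(R, N) = 26
b = 102787
J(c, I) - b = 26 - 1*102787 = 26 - 102787 = -102761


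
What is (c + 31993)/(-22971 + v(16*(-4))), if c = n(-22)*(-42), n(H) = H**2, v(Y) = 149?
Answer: -11665/22822 ≈ -0.51113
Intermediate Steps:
c = -20328 (c = (-22)**2*(-42) = 484*(-42) = -20328)
(c + 31993)/(-22971 + v(16*(-4))) = (-20328 + 31993)/(-22971 + 149) = 11665/(-22822) = 11665*(-1/22822) = -11665/22822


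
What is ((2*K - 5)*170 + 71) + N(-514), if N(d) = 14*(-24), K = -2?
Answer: -1795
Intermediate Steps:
N(d) = -336
((2*K - 5)*170 + 71) + N(-514) = ((2*(-2) - 5)*170 + 71) - 336 = ((-4 - 5)*170 + 71) - 336 = (-9*170 + 71) - 336 = (-1530 + 71) - 336 = -1459 - 336 = -1795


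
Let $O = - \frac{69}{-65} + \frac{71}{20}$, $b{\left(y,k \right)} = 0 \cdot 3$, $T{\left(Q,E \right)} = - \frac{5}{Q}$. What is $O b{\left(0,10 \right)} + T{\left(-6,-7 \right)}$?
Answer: $\frac{5}{6} \approx 0.83333$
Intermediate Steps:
$b{\left(y,k \right)} = 0$
$O = \frac{1199}{260}$ ($O = \left(-69\right) \left(- \frac{1}{65}\right) + 71 \cdot \frac{1}{20} = \frac{69}{65} + \frac{71}{20} = \frac{1199}{260} \approx 4.6115$)
$O b{\left(0,10 \right)} + T{\left(-6,-7 \right)} = \frac{1199}{260} \cdot 0 - \frac{5}{-6} = 0 - - \frac{5}{6} = 0 + \frac{5}{6} = \frac{5}{6}$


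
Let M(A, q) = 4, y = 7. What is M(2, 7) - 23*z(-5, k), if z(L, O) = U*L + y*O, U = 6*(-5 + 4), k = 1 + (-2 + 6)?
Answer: -1491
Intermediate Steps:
k = 5 (k = 1 + 4 = 5)
U = -6 (U = 6*(-1) = -6)
z(L, O) = -6*L + 7*O
M(2, 7) - 23*z(-5, k) = 4 - 23*(-6*(-5) + 7*5) = 4 - 23*(30 + 35) = 4 - 23*65 = 4 - 1495 = -1491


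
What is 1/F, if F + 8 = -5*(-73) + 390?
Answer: 1/747 ≈ 0.0013387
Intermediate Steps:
F = 747 (F = -8 + (-5*(-73) + 390) = -8 + (365 + 390) = -8 + 755 = 747)
1/F = 1/747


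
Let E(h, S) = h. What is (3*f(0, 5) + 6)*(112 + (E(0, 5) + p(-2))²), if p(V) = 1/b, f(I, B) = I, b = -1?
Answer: 678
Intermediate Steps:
p(V) = -1 (p(V) = 1/(-1) = -1)
(3*f(0, 5) + 6)*(112 + (E(0, 5) + p(-2))²) = (3*0 + 6)*(112 + (0 - 1)²) = (0 + 6)*(112 + (-1)²) = 6*(112 + 1) = 6*113 = 678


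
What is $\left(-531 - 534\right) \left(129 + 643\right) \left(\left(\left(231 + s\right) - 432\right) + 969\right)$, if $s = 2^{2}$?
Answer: $-634722960$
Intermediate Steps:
$s = 4$
$\left(-531 - 534\right) \left(129 + 643\right) \left(\left(\left(231 + s\right) - 432\right) + 969\right) = \left(-531 - 534\right) \left(129 + 643\right) \left(\left(\left(231 + 4\right) - 432\right) + 969\right) = \left(-1065\right) 772 \left(\left(235 - 432\right) + 969\right) = - 822180 \left(-197 + 969\right) = \left(-822180\right) 772 = -634722960$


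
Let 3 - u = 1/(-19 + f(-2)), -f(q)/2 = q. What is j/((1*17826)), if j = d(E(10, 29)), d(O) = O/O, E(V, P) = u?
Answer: 1/17826 ≈ 5.6098e-5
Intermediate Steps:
f(q) = -2*q
u = 46/15 (u = 3 - 1/(-19 - 2*(-2)) = 3 - 1/(-19 + 4) = 3 - 1/(-15) = 3 - 1*(-1/15) = 3 + 1/15 = 46/15 ≈ 3.0667)
E(V, P) = 46/15
d(O) = 1
j = 1
j/((1*17826)) = 1/(1*17826) = 1/17826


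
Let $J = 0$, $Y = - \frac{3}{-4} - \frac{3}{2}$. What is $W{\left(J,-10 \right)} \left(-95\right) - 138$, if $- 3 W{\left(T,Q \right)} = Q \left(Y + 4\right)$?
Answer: $- \frac{7003}{6} \approx -1167.2$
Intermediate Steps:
$Y = - \frac{3}{4}$ ($Y = \left(-3\right) \left(- \frac{1}{4}\right) - \frac{3}{2} = \frac{3}{4} - \frac{3}{2} = - \frac{3}{4} \approx -0.75$)
$W{\left(T,Q \right)} = - \frac{13 Q}{12}$ ($W{\left(T,Q \right)} = - \frac{Q \left(- \frac{3}{4} + 4\right)}{3} = - \frac{Q \frac{13}{4}}{3} = - \frac{\frac{13}{4} Q}{3} = - \frac{13 Q}{12}$)
$W{\left(J,-10 \right)} \left(-95\right) - 138 = \left(- \frac{13}{12}\right) \left(-10\right) \left(-95\right) - 138 = \frac{65}{6} \left(-95\right) - 138 = - \frac{6175}{6} - 138 = - \frac{7003}{6}$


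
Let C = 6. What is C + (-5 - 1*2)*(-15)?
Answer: 111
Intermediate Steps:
C + (-5 - 1*2)*(-15) = 6 + (-5 - 1*2)*(-15) = 6 + (-5 - 2)*(-15) = 6 - 7*(-15) = 6 + 105 = 111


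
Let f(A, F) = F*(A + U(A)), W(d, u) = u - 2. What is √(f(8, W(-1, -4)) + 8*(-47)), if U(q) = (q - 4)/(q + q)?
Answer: I*√1702/2 ≈ 20.628*I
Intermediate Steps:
W(d, u) = -2 + u
U(q) = (-4 + q)/(2*q) (U(q) = (-4 + q)/((2*q)) = (-4 + q)*(1/(2*q)) = (-4 + q)/(2*q))
f(A, F) = F*(A + (-4 + A)/(2*A))
√(f(8, W(-1, -4)) + 8*(-47)) = √(((-2 - 4)/2 + 8*(-2 - 4) - 2*(-2 - 4)/8) + 8*(-47)) = √(((½)*(-6) + 8*(-6) - 2*(-6)*⅛) - 376) = √((-3 - 48 + 3/2) - 376) = √(-99/2 - 376) = √(-851/2) = I*√1702/2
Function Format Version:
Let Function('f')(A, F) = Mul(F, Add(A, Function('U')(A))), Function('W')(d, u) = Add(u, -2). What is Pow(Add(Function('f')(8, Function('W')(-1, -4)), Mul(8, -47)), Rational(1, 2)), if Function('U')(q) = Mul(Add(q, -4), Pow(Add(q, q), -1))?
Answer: Mul(Rational(1, 2), I, Pow(1702, Rational(1, 2))) ≈ Mul(20.628, I)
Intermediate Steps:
Function('W')(d, u) = Add(-2, u)
Function('U')(q) = Mul(Rational(1, 2), Pow(q, -1), Add(-4, q)) (Function('U')(q) = Mul(Add(-4, q), Pow(Mul(2, q), -1)) = Mul(Add(-4, q), Mul(Rational(1, 2), Pow(q, -1))) = Mul(Rational(1, 2), Pow(q, -1), Add(-4, q)))
Function('f')(A, F) = Mul(F, Add(A, Mul(Rational(1, 2), Pow(A, -1), Add(-4, A))))
Pow(Add(Function('f')(8, Function('W')(-1, -4)), Mul(8, -47)), Rational(1, 2)) = Pow(Add(Add(Mul(Rational(1, 2), Add(-2, -4)), Mul(8, Add(-2, -4)), Mul(-2, Add(-2, -4), Pow(8, -1))), Mul(8, -47)), Rational(1, 2)) = Pow(Add(Add(Mul(Rational(1, 2), -6), Mul(8, -6), Mul(-2, -6, Rational(1, 8))), -376), Rational(1, 2)) = Pow(Add(Add(-3, -48, Rational(3, 2)), -376), Rational(1, 2)) = Pow(Add(Rational(-99, 2), -376), Rational(1, 2)) = Pow(Rational(-851, 2), Rational(1, 2)) = Mul(Rational(1, 2), I, Pow(1702, Rational(1, 2)))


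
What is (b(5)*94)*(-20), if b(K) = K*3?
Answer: -28200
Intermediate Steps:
b(K) = 3*K
(b(5)*94)*(-20) = ((3*5)*94)*(-20) = (15*94)*(-20) = 1410*(-20) = -28200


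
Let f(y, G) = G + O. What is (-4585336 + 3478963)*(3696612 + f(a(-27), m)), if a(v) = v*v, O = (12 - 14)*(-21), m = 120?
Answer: -4090010940702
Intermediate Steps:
O = 42 (O = -2*(-21) = 42)
a(v) = v**2
f(y, G) = 42 + G (f(y, G) = G + 42 = 42 + G)
(-4585336 + 3478963)*(3696612 + f(a(-27), m)) = (-4585336 + 3478963)*(3696612 + (42 + 120)) = -1106373*(3696612 + 162) = -1106373*3696774 = -4090010940702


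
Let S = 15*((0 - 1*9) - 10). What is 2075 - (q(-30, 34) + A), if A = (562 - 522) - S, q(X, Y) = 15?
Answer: 1735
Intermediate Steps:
S = -285 (S = 15*((0 - 9) - 10) = 15*(-9 - 10) = 15*(-19) = -285)
A = 325 (A = (562 - 522) - 1*(-285) = 40 + 285 = 325)
2075 - (q(-30, 34) + A) = 2075 - (15 + 325) = 2075 - 1*340 = 2075 - 340 = 1735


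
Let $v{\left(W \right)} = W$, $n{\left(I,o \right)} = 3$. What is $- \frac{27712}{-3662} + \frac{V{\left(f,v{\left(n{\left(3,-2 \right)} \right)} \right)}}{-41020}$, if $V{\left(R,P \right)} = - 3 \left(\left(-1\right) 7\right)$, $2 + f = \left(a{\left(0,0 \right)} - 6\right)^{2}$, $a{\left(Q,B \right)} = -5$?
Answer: $\frac{81190667}{10729660} \approx 7.5669$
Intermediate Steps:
$f = 119$ ($f = -2 + \left(-5 - 6\right)^{2} = -2 + \left(-11\right)^{2} = -2 + 121 = 119$)
$V{\left(R,P \right)} = 21$ ($V{\left(R,P \right)} = \left(-3\right) \left(-7\right) = 21$)
$- \frac{27712}{-3662} + \frac{V{\left(f,v{\left(n{\left(3,-2 \right)} \right)} \right)}}{-41020} = - \frac{27712}{-3662} + \frac{21}{-41020} = \left(-27712\right) \left(- \frac{1}{3662}\right) + 21 \left(- \frac{1}{41020}\right) = \frac{13856}{1831} - \frac{3}{5860} = \frac{81190667}{10729660}$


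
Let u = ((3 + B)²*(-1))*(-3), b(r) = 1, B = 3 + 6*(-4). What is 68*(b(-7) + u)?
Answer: 66164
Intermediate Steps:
B = -21 (B = 3 - 24 = -21)
u = 972 (u = ((3 - 21)²*(-1))*(-3) = ((-18)²*(-1))*(-3) = (324*(-1))*(-3) = -324*(-3) = 972)
68*(b(-7) + u) = 68*(1 + 972) = 68*973 = 66164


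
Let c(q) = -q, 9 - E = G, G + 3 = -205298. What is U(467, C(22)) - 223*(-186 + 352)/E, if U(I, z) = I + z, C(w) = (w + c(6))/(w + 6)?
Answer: 47980036/102655 ≈ 467.39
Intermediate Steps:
G = -205301 (G = -3 - 205298 = -205301)
E = 205310 (E = 9 - 1*(-205301) = 9 + 205301 = 205310)
C(w) = (-6 + w)/(6 + w) (C(w) = (w - 1*6)/(w + 6) = (w - 6)/(6 + w) = (-6 + w)/(6 + w))
U(467, C(22)) - 223*(-186 + 352)/E = (467 + (-6 + 22)/(6 + 22)) - 223*(-186 + 352)/205310 = (467 + 16/28) - 223*166/205310 = (467 + (1/28)*16) - 37018/205310 = (467 + 4/7) - 1*18509/102655 = 3273/7 - 18509/102655 = 47980036/102655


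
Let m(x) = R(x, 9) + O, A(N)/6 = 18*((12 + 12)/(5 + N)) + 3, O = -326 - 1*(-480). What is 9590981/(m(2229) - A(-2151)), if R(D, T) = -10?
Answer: 10291122613/136494 ≈ 75396.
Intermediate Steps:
O = 154 (O = -326 + 480 = 154)
A(N) = 18 + 2592/(5 + N) (A(N) = 6*(18*((12 + 12)/(5 + N)) + 3) = 6*(18*(24/(5 + N)) + 3) = 6*(432/(5 + N) + 3) = 6*(3 + 432/(5 + N)) = 18 + 2592/(5 + N))
m(x) = 144 (m(x) = -10 + 154 = 144)
9590981/(m(2229) - A(-2151)) = 9590981/(144 - 18*(149 - 2151)/(5 - 2151)) = 9590981/(144 - 18*(-2002)/(-2146)) = 9590981/(144 - 18*(-1)*(-2002)/2146) = 9590981/(144 - 1*18018/1073) = 9590981/(144 - 18018/1073) = 9590981/(136494/1073) = 9590981*(1073/136494) = 10291122613/136494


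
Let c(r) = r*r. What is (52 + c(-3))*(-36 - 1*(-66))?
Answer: 1830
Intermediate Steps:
c(r) = r²
(52 + c(-3))*(-36 - 1*(-66)) = (52 + (-3)²)*(-36 - 1*(-66)) = (52 + 9)*(-36 + 66) = 61*30 = 1830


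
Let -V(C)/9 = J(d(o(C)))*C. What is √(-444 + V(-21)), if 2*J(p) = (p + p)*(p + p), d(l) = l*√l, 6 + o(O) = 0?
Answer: 2*I*√20523 ≈ 286.52*I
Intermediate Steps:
o(O) = -6 (o(O) = -6 + 0 = -6)
d(l) = l^(3/2)
J(p) = 2*p² (J(p) = ((p + p)*(p + p))/2 = ((2*p)*(2*p))/2 = (4*p²)/2 = 2*p²)
V(C) = 3888*C (V(C) = -9*2*((-6)^(3/2))²*C = -9*2*(-6*I*√6)²*C = -9*2*(-216)*C = -(-3888)*C = 3888*C)
√(-444 + V(-21)) = √(-444 + 3888*(-21)) = √(-444 - 81648) = √(-82092) = 2*I*√20523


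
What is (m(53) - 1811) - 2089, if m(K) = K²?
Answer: -1091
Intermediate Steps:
(m(53) - 1811) - 2089 = (53² - 1811) - 2089 = (2809 - 1811) - 2089 = 998 - 2089 = -1091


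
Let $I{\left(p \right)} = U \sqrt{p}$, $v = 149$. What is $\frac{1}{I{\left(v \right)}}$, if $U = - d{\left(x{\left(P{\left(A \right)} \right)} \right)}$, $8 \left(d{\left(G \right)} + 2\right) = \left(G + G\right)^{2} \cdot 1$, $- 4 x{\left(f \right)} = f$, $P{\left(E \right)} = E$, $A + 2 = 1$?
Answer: $\frac{32 \sqrt{149}}{9387} \approx 0.041612$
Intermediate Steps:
$A = -1$ ($A = -2 + 1 = -1$)
$x{\left(f \right)} = - \frac{f}{4}$
$d{\left(G \right)} = -2 + \frac{G^{2}}{2}$ ($d{\left(G \right)} = -2 + \frac{\left(G + G\right)^{2} \cdot 1}{8} = -2 + \frac{\left(2 G\right)^{2} \cdot 1}{8} = -2 + \frac{4 G^{2} \cdot 1}{8} = -2 + \frac{4 G^{2}}{8} = -2 + \frac{G^{2}}{2}$)
$U = \frac{63}{32}$ ($U = - (-2 + \frac{\left(\left(- \frac{1}{4}\right) \left(-1\right)\right)^{2}}{2}) = - (-2 + \frac{1}{2 \cdot 16}) = - (-2 + \frac{1}{2} \cdot \frac{1}{16}) = - (-2 + \frac{1}{32}) = \left(-1\right) \left(- \frac{63}{32}\right) = \frac{63}{32} \approx 1.9688$)
$I{\left(p \right)} = \frac{63 \sqrt{p}}{32}$
$\frac{1}{I{\left(v \right)}} = \frac{1}{\frac{63}{32} \sqrt{149}} = \frac{32 \sqrt{149}}{9387}$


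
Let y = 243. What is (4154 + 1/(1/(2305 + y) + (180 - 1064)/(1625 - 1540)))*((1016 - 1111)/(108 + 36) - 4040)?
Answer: -160113367605635/9539352 ≈ -1.6785e+7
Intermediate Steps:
(4154 + 1/(1/(2305 + y) + (180 - 1064)/(1625 - 1540)))*((1016 - 1111)/(108 + 36) - 4040) = (4154 + 1/(1/(2305 + 243) + (180 - 1064)/(1625 - 1540)))*((1016 - 1111)/(108 + 36) - 4040) = (4154 + 1/(1/2548 - 884/85))*(-95/144 - 4040) = (4154 + 1/(1/2548 - 884*1/85))*(-95*1/144 - 4040) = (4154 + 1/(1/2548 - 52/5))*(-95/144 - 4040) = (4154 + 1/(-132491/12740))*(-581855/144) = (4154 - 12740/132491)*(-581855/144) = (550354874/132491)*(-581855/144) = -160113367605635/9539352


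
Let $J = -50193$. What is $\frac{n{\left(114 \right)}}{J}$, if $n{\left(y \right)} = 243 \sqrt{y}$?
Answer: $- \frac{9 \sqrt{114}}{1859} \approx -0.051691$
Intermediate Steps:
$\frac{n{\left(114 \right)}}{J} = \frac{243 \sqrt{114}}{-50193} = 243 \sqrt{114} \left(- \frac{1}{50193}\right) = - \frac{9 \sqrt{114}}{1859}$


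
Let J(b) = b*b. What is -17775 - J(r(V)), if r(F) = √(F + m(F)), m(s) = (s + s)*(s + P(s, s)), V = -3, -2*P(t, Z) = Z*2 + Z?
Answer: -17763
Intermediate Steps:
P(t, Z) = -3*Z/2 (P(t, Z) = -(Z*2 + Z)/2 = -(2*Z + Z)/2 = -3*Z/2)
m(s) = -s² (m(s) = (s + s)*(s - 3*s/2) = (2*s)*(-s/2) = -s²)
r(F) = √(F - F²)
J(b) = b²
-17775 - J(r(V)) = -17775 - (√(-3*(1 - 1*(-3))))² = -17775 - (√(-3*(1 + 3)))² = -17775 - (√(-3*4))² = -17775 - (√(-12))² = -17775 - (2*I*√3)² = -17775 - 1*(-12) = -17775 + 12 = -17763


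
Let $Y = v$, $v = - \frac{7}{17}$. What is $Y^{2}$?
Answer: $\frac{49}{289} \approx 0.16955$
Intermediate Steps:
$v = - \frac{7}{17}$ ($v = \left(-7\right) \frac{1}{17} = - \frac{7}{17} \approx -0.41176$)
$Y = - \frac{7}{17} \approx -0.41176$
$Y^{2} = \left(- \frac{7}{17}\right)^{2} = \frac{49}{289}$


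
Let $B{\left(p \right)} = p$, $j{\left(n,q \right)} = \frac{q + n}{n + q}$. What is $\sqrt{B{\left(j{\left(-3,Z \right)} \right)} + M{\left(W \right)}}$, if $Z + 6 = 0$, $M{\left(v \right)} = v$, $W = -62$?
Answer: $i \sqrt{61} \approx 7.8102 i$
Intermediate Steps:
$Z = -6$ ($Z = -6 + 0 = -6$)
$j{\left(n,q \right)} = 1$ ($j{\left(n,q \right)} = \frac{n + q}{n + q} = 1$)
$\sqrt{B{\left(j{\left(-3,Z \right)} \right)} + M{\left(W \right)}} = \sqrt{1 - 62} = \sqrt{-61} = i \sqrt{61}$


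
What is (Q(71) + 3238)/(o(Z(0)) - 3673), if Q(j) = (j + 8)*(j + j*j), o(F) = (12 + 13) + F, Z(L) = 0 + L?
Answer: -203543/1824 ≈ -111.59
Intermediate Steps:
Z(L) = L
o(F) = 25 + F
Q(j) = (8 + j)*(j + j²)
(Q(71) + 3238)/(o(Z(0)) - 3673) = (71*(8 + 71² + 9*71) + 3238)/((25 + 0) - 3673) = (71*(8 + 5041 + 639) + 3238)/(25 - 3673) = (71*5688 + 3238)/(-3648) = (403848 + 3238)*(-1/3648) = 407086*(-1/3648) = -203543/1824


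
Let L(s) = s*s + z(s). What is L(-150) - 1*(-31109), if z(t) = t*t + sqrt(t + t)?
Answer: 76109 + 10*I*sqrt(3) ≈ 76109.0 + 17.32*I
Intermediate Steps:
z(t) = t**2 + sqrt(2)*sqrt(t) (z(t) = t**2 + sqrt(2*t) = t**2 + sqrt(2)*sqrt(t))
L(s) = 2*s**2 + sqrt(2)*sqrt(s) (L(s) = s*s + (s**2 + sqrt(2)*sqrt(s)) = s**2 + (s**2 + sqrt(2)*sqrt(s)) = 2*s**2 + sqrt(2)*sqrt(s))
L(-150) - 1*(-31109) = (2*(-150)**2 + sqrt(2)*sqrt(-150)) - 1*(-31109) = (2*22500 + sqrt(2)*(5*I*sqrt(6))) + 31109 = (45000 + 10*I*sqrt(3)) + 31109 = 76109 + 10*I*sqrt(3)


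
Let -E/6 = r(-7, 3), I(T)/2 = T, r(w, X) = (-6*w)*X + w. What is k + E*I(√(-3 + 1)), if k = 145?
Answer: 145 - 1428*I*√2 ≈ 145.0 - 2019.5*I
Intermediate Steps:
r(w, X) = w - 6*X*w (r(w, X) = -6*X*w + w = w - 6*X*w)
I(T) = 2*T
E = -714 (E = -(-42)*(1 - 6*3) = -(-42)*(1 - 18) = -(-42)*(-17) = -6*119 = -714)
k + E*I(√(-3 + 1)) = 145 - 1428*√(-3 + 1) = 145 - 1428*√(-2) = 145 - 1428*I*√2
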